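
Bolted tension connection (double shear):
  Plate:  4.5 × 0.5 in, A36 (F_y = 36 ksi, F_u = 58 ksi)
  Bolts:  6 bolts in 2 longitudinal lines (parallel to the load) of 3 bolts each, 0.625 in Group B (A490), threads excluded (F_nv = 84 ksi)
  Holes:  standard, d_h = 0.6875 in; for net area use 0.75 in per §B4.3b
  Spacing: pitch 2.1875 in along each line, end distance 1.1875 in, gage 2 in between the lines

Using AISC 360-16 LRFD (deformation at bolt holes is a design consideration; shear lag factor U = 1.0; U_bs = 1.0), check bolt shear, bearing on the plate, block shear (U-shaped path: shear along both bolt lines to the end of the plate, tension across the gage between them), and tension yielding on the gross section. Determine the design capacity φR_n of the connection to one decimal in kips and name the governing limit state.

72.9 kips (gross-section yield governs)

Bolt shear: A_b = π(0.625)²/4 = 0.3068 in². φR_n = 0.75 × 84 × 0.3068 × 6 × 2 = 231.9 kips.
Bearing (0.5 in plate, F_u = 58 ksi): end bolts L_c = 1.1875 − 0.6875/2 = 0.84375, R_n = min(1.2×0.84375×0.5×58, 2.4×0.625×0.5×58) = 29.363 kips/bolt; interior L_c = 2.1875 − 0.6875 = 1.5, R_n = 43.5 kips/bolt. φR_n = 0.75 × (2×29.363 + 4×43.5) = 174.5 kips.
Block shear: shear path 2×[1.1875+2×2.1875] = 2×5.5625 in, A_gv = 5.5625, A_nv = 2×(5.5625 − 2.5×0.75)×0.5 = 3.6875 in²; tension across gage: (2 − 1×0.75)×0.5 = 0.625 in². R_n = min(0.6×58×3.6875, 0.6×36×5.5625) + 1.0×58×0.625 = min(128.33, 120.15) + 36.25 = 156.4 kips. φR_n = 0.75 × 156.4 = 117.3 kips.
Tension yield (gross): A_g = 4.5×0.5 = 2.25 in². φR_n = 0.90 × 36 × 2.25 = 72.9 kips.
Governing: min(231.9, 174.5, 117.3, 72.9) = 72.9 kips → gross-section yield.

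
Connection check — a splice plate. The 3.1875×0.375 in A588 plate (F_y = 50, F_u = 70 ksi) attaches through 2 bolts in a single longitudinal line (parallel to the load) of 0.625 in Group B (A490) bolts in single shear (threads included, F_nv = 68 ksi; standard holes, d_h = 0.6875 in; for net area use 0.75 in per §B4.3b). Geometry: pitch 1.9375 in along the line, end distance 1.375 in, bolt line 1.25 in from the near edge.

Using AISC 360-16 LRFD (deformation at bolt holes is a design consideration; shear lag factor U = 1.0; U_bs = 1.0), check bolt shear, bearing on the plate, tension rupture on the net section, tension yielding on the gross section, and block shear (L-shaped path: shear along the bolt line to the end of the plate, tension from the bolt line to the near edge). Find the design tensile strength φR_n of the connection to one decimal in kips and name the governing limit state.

31.3 kips (bolt shear governs)

Bolt shear: A_b = π(0.625)²/4 = 0.3068 in². φR_n = 0.75 × 68 × 0.3068 × 2 × 1 = 31.3 kips.
Bearing (0.375 in plate, F_u = 70 ksi): end bolts L_c = 1.375 − 0.6875/2 = 1.03125, R_n = min(1.2×1.03125×0.375×70, 2.4×0.625×0.375×70) = 32.484 kips/bolt; interior L_c = 1.9375 − 0.6875 = 1.25, R_n = 39.375 kips/bolt. φR_n = 0.75 × (1×32.484 + 1×39.375) = 53.9 kips.
Tension rupture (net): A_n = (3.1875 − 1×0.75)×0.375 = 0.91406 in² (U = 1.0, A_e = A_n). φR_n = 0.75 × 70 × 0.91406 = 48.0 kips.
Tension yield (gross): A_g = 3.1875×0.375 = 1.1953 in². φR_n = 0.90 × 50 × 1.1953 = 53.8 kips.
Block shear: shear path 1×[1.375+1×1.9375] = 1×3.3125 in, A_gv = 1.2422, A_nv = 1×(3.3125 − 1.5×0.75)×0.375 = 0.82031 in²; tension to near edge: (1.25 − 0.5×0.75)×0.375 = 0.32813 in². R_n = min(0.6×70×0.82031, 0.6×50×1.2422) + 1.0×70×0.32813 = min(34.453, 37.266) + 22.969 = 57.422 kips. φR_n = 0.75 × 57.422 = 43.1 kips.
Governing: min(31.3, 53.9, 48.0, 53.8, 43.1) = 31.3 kips → bolt shear.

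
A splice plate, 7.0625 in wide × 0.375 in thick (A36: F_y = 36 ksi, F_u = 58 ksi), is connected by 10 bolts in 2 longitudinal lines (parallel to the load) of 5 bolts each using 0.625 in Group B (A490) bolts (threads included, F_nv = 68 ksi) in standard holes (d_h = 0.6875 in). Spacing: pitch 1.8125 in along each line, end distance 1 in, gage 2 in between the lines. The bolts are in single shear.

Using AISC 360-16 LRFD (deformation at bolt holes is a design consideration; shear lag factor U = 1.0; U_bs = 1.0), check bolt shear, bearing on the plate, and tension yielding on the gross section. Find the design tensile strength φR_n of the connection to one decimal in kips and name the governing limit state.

Bolt shear: A_b = π(0.625)²/4 = 0.3068 in². φR_n = 0.75 × 68 × 0.3068 × 10 × 1 = 156.5 kips.
Bearing (0.375 in plate, F_u = 58 ksi): end bolts L_c = 1 − 0.6875/2 = 0.65625, R_n = min(1.2×0.65625×0.375×58, 2.4×0.625×0.375×58) = 17.128 kips/bolt; interior L_c = 1.8125 − 0.6875 = 1.125, R_n = 29.363 kips/bolt. φR_n = 0.75 × (2×17.128 + 8×29.363) = 201.9 kips.
Tension yield (gross): A_g = 7.0625×0.375 = 2.6484 in². φR_n = 0.90 × 36 × 2.6484 = 85.8 kips.
Governing: min(156.5, 201.9, 85.8) = 85.8 kips → gross-section yield.

85.8 kips (gross-section yield governs)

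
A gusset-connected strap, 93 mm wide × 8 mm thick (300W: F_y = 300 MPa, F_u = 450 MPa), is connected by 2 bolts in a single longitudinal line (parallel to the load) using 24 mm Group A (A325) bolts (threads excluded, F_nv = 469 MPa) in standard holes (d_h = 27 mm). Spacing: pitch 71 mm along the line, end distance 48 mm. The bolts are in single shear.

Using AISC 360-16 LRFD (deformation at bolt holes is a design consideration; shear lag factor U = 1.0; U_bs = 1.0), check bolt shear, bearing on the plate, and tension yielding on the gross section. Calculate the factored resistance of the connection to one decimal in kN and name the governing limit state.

200.9 kN (gross-section yield governs)

Bolt shear: A_b = π(24)²/4 = 452.39 mm². φR_n = 0.75 × 469 × 452.39 × 2 × 1 = 318.3 kN.
Bearing (8 mm plate, F_u = 450 MPa): end bolts L_c = 48 − 27/2 = 34.5, R_n = min(1.2×34.5×8×450, 2.4×24×8×450) = 149.04 kN/bolt; interior L_c = 71 − 27 = 44, R_n = 190.08 kN/bolt. φR_n = 0.75 × (1×149.04 + 1×190.08) = 254.3 kN.
Tension yield (gross): A_g = 93×8 = 744 mm². φR_n = 0.90 × 300 × 744 = 200.9 kN.
Governing: min(318.3, 254.3, 200.9) = 200.9 kN → gross-section yield.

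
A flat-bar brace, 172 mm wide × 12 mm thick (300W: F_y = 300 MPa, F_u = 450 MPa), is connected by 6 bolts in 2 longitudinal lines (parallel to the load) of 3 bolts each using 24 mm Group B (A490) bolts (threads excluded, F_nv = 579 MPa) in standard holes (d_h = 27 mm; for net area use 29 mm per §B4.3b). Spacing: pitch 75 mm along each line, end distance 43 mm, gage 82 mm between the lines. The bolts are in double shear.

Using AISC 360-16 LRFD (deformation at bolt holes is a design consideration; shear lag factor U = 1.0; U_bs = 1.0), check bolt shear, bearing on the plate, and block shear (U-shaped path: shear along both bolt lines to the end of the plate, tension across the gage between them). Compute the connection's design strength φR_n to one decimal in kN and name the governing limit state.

Bolt shear: A_b = π(24)²/4 = 452.39 mm². φR_n = 0.75 × 579 × 452.39 × 6 × 2 = 2357.4 kN.
Bearing (12 mm plate, F_u = 450 MPa): end bolts L_c = 43 − 27/2 = 29.5, R_n = min(1.2×29.5×12×450, 2.4×24×12×450) = 191.16 kN/bolt; interior L_c = 75 − 27 = 48, R_n = 311.04 kN/bolt. φR_n = 0.75 × (2×191.16 + 4×311.04) = 1219.9 kN.
Block shear: shear path 2×[43+2×75] = 2×193 mm, A_gv = 4632, A_nv = 2×(193 − 2.5×29)×12 = 2892 mm²; tension across gage: (82 − 1×29)×12 = 636 mm². R_n = min(0.6×450×2892, 0.6×300×4632) + 1.0×450×636 = min(780.84, 833.76) + 286.2 = 1067 kN. φR_n = 0.75 × 1067 = 800.3 kN.
Governing: min(2357.4, 1219.9, 800.3) = 800.3 kN → block shear.

800.3 kN (block shear governs)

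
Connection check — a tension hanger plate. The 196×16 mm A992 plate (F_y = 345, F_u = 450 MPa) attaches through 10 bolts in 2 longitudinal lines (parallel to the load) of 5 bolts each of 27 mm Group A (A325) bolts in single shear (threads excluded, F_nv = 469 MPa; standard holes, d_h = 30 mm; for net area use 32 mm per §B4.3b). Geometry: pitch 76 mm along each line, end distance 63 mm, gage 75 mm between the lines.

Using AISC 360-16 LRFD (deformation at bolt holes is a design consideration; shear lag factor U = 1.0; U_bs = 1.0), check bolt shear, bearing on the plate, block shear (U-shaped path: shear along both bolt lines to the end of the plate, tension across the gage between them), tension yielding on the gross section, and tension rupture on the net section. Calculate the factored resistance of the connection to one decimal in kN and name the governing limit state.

712.8 kN (net-section rupture governs)

Bolt shear: A_b = π(27)²/4 = 572.56 mm². φR_n = 0.75 × 469 × 572.56 × 10 × 1 = 2014.0 kN.
Bearing (16 mm plate, F_u = 450 MPa): end bolts L_c = 63 − 30/2 = 48, R_n = min(1.2×48×16×450, 2.4×27×16×450) = 414.72 kN/bolt; interior L_c = 76 − 30 = 46, R_n = 397.44 kN/bolt. φR_n = 0.75 × (2×414.72 + 8×397.44) = 3006.7 kN.
Block shear: shear path 2×[63+4×76] = 2×367 mm, A_gv = 11744, A_nv = 2×(367 − 4.5×32)×16 = 7136 mm²; tension across gage: (75 − 1×32)×16 = 688 mm². R_n = min(0.6×450×7136, 0.6×345×11744) + 1.0×450×688 = min(1926.7, 2431) + 309.6 = 2236.3 kN. φR_n = 0.75 × 2236.3 = 1677.2 kN.
Tension yield (gross): A_g = 196×16 = 3136 mm². φR_n = 0.90 × 345 × 3136 = 973.7 kN.
Tension rupture (net): A_n = (196 − 2×32)×16 = 2112 mm² (U = 1.0, A_e = A_n). φR_n = 0.75 × 450 × 2112 = 712.8 kN.
Governing: min(2014.0, 3006.7, 1677.2, 973.7, 712.8) = 712.8 kN → net-section rupture.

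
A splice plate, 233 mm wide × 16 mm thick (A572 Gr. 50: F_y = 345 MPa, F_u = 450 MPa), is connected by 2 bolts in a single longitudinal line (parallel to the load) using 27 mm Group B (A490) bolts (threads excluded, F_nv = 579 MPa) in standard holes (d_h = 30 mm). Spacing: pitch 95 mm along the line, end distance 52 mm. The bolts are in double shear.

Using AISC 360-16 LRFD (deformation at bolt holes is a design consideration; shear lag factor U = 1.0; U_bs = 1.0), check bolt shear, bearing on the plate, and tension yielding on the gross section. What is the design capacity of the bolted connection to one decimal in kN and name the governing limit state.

Bolt shear: A_b = π(27)²/4 = 572.56 mm². φR_n = 0.75 × 579 × 572.56 × 2 × 2 = 994.5 kN.
Bearing (16 mm plate, F_u = 450 MPa): end bolts L_c = 52 − 30/2 = 37, R_n = min(1.2×37×16×450, 2.4×27×16×450) = 319.68 kN/bolt; interior L_c = 95 − 30 = 65, R_n = 466.56 kN/bolt. φR_n = 0.75 × (1×319.68 + 1×466.56) = 589.7 kN.
Tension yield (gross): A_g = 233×16 = 3728 mm². φR_n = 0.90 × 345 × 3728 = 1157.5 kN.
Governing: min(994.5, 589.7, 1157.5) = 589.7 kN → bearing.

589.7 kN (bearing governs)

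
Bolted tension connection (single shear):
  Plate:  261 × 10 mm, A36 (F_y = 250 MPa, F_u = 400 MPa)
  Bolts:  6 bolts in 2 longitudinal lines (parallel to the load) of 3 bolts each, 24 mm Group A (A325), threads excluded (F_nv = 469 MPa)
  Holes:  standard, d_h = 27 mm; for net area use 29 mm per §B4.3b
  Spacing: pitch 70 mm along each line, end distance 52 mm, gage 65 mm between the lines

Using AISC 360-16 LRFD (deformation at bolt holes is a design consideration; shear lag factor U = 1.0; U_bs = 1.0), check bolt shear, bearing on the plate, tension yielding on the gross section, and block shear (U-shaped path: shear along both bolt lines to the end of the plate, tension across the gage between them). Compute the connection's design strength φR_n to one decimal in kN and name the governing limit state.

538.2 kN (block shear governs)

Bolt shear: A_b = π(24)²/4 = 452.39 mm². φR_n = 0.75 × 469 × 452.39 × 6 × 1 = 954.8 kN.
Bearing (10 mm plate, F_u = 400 MPa): end bolts L_c = 52 − 27/2 = 38.5, R_n = min(1.2×38.5×10×400, 2.4×24×10×400) = 184.8 kN/bolt; interior L_c = 70 − 27 = 43, R_n = 206.4 kN/bolt. φR_n = 0.75 × (2×184.8 + 4×206.4) = 896.4 kN.
Tension yield (gross): A_g = 261×10 = 2610 mm². φR_n = 0.90 × 250 × 2610 = 587.3 kN.
Block shear: shear path 2×[52+2×70] = 2×192 mm, A_gv = 3840, A_nv = 2×(192 − 2.5×29)×10 = 2390 mm²; tension across gage: (65 − 1×29)×10 = 360 mm². R_n = min(0.6×400×2390, 0.6×250×3840) + 1.0×400×360 = min(573.6, 576) + 144 = 717.6 kN. φR_n = 0.75 × 717.6 = 538.2 kN.
Governing: min(954.8, 896.4, 587.3, 538.2) = 538.2 kN → block shear.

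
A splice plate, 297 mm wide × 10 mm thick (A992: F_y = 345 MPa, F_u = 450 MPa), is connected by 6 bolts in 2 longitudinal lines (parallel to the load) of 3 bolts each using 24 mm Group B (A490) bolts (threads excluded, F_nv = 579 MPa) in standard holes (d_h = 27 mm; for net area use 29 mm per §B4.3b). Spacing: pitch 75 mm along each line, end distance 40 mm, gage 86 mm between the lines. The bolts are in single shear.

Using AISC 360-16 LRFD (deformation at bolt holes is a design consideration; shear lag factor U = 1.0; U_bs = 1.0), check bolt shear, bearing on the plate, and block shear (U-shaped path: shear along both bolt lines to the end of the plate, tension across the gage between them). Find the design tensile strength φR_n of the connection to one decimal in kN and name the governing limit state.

668.3 kN (block shear governs)

Bolt shear: A_b = π(24)²/4 = 452.39 mm². φR_n = 0.75 × 579 × 452.39 × 6 × 1 = 1178.7 kN.
Bearing (10 mm plate, F_u = 450 MPa): end bolts L_c = 40 − 27/2 = 26.5, R_n = min(1.2×26.5×10×450, 2.4×24×10×450) = 143.1 kN/bolt; interior L_c = 75 − 27 = 48, R_n = 259.2 kN/bolt. φR_n = 0.75 × (2×143.1 + 4×259.2) = 992.3 kN.
Block shear: shear path 2×[40+2×75] = 2×190 mm, A_gv = 3800, A_nv = 2×(190 − 2.5×29)×10 = 2350 mm²; tension across gage: (86 − 1×29)×10 = 570 mm². R_n = min(0.6×450×2350, 0.6×345×3800) + 1.0×450×570 = min(634.5, 786.6) + 256.5 = 891 kN. φR_n = 0.75 × 891 = 668.3 kN.
Governing: min(1178.7, 992.3, 668.3) = 668.3 kN → block shear.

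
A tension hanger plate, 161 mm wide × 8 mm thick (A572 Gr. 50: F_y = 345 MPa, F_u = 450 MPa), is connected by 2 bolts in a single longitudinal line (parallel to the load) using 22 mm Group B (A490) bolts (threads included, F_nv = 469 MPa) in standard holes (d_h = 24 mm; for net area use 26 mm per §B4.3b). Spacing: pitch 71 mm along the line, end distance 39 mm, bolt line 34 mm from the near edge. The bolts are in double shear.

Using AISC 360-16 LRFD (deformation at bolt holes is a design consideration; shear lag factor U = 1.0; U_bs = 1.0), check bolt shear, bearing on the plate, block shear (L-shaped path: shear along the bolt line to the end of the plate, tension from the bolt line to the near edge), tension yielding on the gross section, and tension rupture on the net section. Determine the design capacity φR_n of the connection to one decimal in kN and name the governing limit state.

171.7 kN (block shear governs)

Bolt shear: A_b = π(22)²/4 = 380.13 mm². φR_n = 0.75 × 469 × 380.13 × 2 × 2 = 534.8 kN.
Bearing (8 mm plate, F_u = 450 MPa): end bolts L_c = 39 − 24/2 = 27, R_n = min(1.2×27×8×450, 2.4×22×8×450) = 116.64 kN/bolt; interior L_c = 71 − 24 = 47, R_n = 190.08 kN/bolt. φR_n = 0.75 × (1×116.64 + 1×190.08) = 230.0 kN.
Block shear: shear path 1×[39+1×71] = 1×110 mm, A_gv = 880, A_nv = 1×(110 − 1.5×26)×8 = 568 mm²; tension to near edge: (34 − 0.5×26)×8 = 168 mm². R_n = min(0.6×450×568, 0.6×345×880) + 1.0×450×168 = min(153.36, 182.16) + 75.6 = 228.96 kN. φR_n = 0.75 × 228.96 = 171.7 kN.
Tension yield (gross): A_g = 161×8 = 1288 mm². φR_n = 0.90 × 345 × 1288 = 399.9 kN.
Tension rupture (net): A_n = (161 − 1×26)×8 = 1080 mm² (U = 1.0, A_e = A_n). φR_n = 0.75 × 450 × 1080 = 364.5 kN.
Governing: min(534.8, 230.0, 171.7, 399.9, 364.5) = 171.7 kN → block shear.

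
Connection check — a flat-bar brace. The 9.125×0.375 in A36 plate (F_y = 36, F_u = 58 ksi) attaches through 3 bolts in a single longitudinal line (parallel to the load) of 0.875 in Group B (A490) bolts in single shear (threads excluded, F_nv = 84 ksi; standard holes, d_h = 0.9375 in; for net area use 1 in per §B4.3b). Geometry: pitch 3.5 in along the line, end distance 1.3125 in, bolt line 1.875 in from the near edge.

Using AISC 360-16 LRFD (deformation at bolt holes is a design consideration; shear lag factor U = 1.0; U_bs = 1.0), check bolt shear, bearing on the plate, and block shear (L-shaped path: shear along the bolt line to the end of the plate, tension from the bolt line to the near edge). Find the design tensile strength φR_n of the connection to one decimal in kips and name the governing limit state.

Bolt shear: A_b = π(0.875)²/4 = 0.60132 in². φR_n = 0.75 × 84 × 0.60132 × 3 × 1 = 113.6 kips.
Bearing (0.375 in plate, F_u = 58 ksi): end bolts L_c = 1.3125 − 0.9375/2 = 0.84375, R_n = min(1.2×0.84375×0.375×58, 2.4×0.875×0.375×58) = 22.022 kips/bolt; interior L_c = 3.5 − 0.9375 = 2.5625, R_n = 45.675 kips/bolt. φR_n = 0.75 × (1×22.022 + 2×45.675) = 85.0 kips.
Block shear: shear path 1×[1.3125+2×3.5] = 1×8.3125 in, A_gv = 3.1172, A_nv = 1×(8.3125 − 2.5×1)×0.375 = 2.1797 in²; tension to near edge: (1.875 − 0.5×1)×0.375 = 0.51563 in². R_n = min(0.6×58×2.1797, 0.6×36×3.1172) + 1.0×58×0.51563 = min(75.854, 67.332) + 29.907 = 97.239 kips. φR_n = 0.75 × 97.239 = 72.9 kips.
Governing: min(113.6, 85.0, 72.9) = 72.9 kips → block shear.

72.9 kips (block shear governs)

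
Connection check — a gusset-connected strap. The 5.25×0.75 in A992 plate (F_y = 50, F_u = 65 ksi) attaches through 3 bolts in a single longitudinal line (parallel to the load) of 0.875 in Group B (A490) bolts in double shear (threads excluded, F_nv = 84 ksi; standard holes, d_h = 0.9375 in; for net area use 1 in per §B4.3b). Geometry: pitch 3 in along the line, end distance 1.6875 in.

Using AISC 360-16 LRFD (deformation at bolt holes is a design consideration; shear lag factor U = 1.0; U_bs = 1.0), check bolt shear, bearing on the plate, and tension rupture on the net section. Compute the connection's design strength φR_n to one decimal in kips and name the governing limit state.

Bolt shear: A_b = π(0.875)²/4 = 0.60132 in². φR_n = 0.75 × 84 × 0.60132 × 3 × 2 = 227.3 kips.
Bearing (0.75 in plate, F_u = 65 ksi): end bolts L_c = 1.6875 − 0.9375/2 = 1.21875, R_n = min(1.2×1.21875×0.75×65, 2.4×0.875×0.75×65) = 71.297 kips/bolt; interior L_c = 3 − 0.9375 = 2.0625, R_n = 102.38 kips/bolt. φR_n = 0.75 × (1×71.297 + 2×102.38) = 207.0 kips.
Tension rupture (net): A_n = (5.25 − 1×1)×0.75 = 3.1875 in² (U = 1.0, A_e = A_n). φR_n = 0.75 × 65 × 3.1875 = 155.4 kips.
Governing: min(227.3, 207.0, 155.4) = 155.4 kips → net-section rupture.

155.4 kips (net-section rupture governs)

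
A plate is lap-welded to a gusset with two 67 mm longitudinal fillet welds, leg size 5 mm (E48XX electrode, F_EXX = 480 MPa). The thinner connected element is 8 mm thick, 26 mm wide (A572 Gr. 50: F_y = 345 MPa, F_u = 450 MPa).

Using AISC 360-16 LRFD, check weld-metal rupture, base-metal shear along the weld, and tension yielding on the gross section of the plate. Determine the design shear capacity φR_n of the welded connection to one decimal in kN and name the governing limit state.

64.6 kN (gross-section yield governs)

Weld metal: throat = 0.707×5 = 3.535 mm, L = 2×67 = 134 mm. φR_n = 0.75 × 0.6 × 480 × 3.535 × 134 = 102.3 kN.
Base metal shear (8 mm plate): yield φR_n = 1.0×0.6×345×8×134 = 221.9 kN; rupture φR_n = 0.75×0.6×450×8×134 = 217.1 kN; take 217.1 kN (rupture).
Tension yield (gross): A_g = 26×8 = 208 mm². φR_n = 0.90 × 345 × 208 = 64.6 kN.
Governing: min(102.3, 217.1, 64.6) = 64.6 kN → gross-section yield.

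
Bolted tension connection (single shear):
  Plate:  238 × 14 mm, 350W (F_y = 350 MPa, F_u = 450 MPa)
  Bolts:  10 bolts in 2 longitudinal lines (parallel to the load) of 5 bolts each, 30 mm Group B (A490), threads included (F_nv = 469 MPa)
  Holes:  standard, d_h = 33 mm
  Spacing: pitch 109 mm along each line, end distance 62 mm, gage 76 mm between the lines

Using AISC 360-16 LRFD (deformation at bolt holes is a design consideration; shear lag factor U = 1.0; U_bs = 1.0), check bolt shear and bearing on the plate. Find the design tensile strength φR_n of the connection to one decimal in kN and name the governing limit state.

Bolt shear: A_b = π(30)²/4 = 706.86 mm². φR_n = 0.75 × 469 × 706.86 × 10 × 1 = 2486.4 kN.
Bearing (14 mm plate, F_u = 450 MPa): end bolts L_c = 62 − 33/2 = 45.5, R_n = min(1.2×45.5×14×450, 2.4×30×14×450) = 343.98 kN/bolt; interior L_c = 109 − 33 = 76, R_n = 453.6 kN/bolt. φR_n = 0.75 × (2×343.98 + 8×453.6) = 3237.6 kN.
Governing: min(2486.4, 3237.6) = 2486.4 kN → bolt shear.

2486.4 kN (bolt shear governs)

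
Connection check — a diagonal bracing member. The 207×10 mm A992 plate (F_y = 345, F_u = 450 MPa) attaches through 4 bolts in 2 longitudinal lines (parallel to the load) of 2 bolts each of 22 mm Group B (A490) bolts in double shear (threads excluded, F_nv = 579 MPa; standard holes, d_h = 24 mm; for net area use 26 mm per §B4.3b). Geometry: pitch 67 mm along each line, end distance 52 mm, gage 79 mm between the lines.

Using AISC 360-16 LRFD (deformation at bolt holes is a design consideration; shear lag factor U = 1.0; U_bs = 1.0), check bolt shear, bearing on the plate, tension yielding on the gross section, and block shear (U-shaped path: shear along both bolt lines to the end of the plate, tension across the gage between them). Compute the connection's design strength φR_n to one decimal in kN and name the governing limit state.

Bolt shear: A_b = π(22)²/4 = 380.13 mm². φR_n = 0.75 × 579 × 380.13 × 4 × 2 = 1320.6 kN.
Bearing (10 mm plate, F_u = 450 MPa): end bolts L_c = 52 − 24/2 = 40, R_n = min(1.2×40×10×450, 2.4×22×10×450) = 216 kN/bolt; interior L_c = 67 − 24 = 43, R_n = 232.2 kN/bolt. φR_n = 0.75 × (2×216 + 2×232.2) = 672.3 kN.
Tension yield (gross): A_g = 207×10 = 2070 mm². φR_n = 0.90 × 345 × 2070 = 642.7 kN.
Block shear: shear path 2×[52+1×67] = 2×119 mm, A_gv = 2380, A_nv = 2×(119 − 1.5×26)×10 = 1600 mm²; tension across gage: (79 − 1×26)×10 = 530 mm². R_n = min(0.6×450×1600, 0.6×345×2380) + 1.0×450×530 = min(432, 492.66) + 238.5 = 670.5 kN. φR_n = 0.75 × 670.5 = 502.9 kN.
Governing: min(1320.6, 672.3, 642.7, 502.9) = 502.9 kN → block shear.

502.9 kN (block shear governs)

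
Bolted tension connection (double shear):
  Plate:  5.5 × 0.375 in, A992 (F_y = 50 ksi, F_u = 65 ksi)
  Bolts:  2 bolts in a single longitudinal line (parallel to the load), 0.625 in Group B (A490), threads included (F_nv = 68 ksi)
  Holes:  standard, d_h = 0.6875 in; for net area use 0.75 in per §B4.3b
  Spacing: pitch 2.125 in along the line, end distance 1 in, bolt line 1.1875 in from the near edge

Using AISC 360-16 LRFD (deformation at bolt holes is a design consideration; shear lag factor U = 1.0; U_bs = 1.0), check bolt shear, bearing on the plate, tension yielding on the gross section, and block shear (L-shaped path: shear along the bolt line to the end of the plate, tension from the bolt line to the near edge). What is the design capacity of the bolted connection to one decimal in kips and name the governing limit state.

Bolt shear: A_b = π(0.625)²/4 = 0.3068 in². φR_n = 0.75 × 68 × 0.3068 × 2 × 2 = 62.6 kips.
Bearing (0.375 in plate, F_u = 65 ksi): end bolts L_c = 1 − 0.6875/2 = 0.65625, R_n = min(1.2×0.65625×0.375×65, 2.4×0.625×0.375×65) = 19.195 kips/bolt; interior L_c = 2.125 − 0.6875 = 1.4375, R_n = 36.563 kips/bolt. φR_n = 0.75 × (1×19.195 + 1×36.563) = 41.8 kips.
Tension yield (gross): A_g = 5.5×0.375 = 2.0625 in². φR_n = 0.90 × 50 × 2.0625 = 92.8 kips.
Block shear: shear path 1×[1+1×2.125] = 1×3.125 in, A_gv = 1.1719, A_nv = 1×(3.125 − 1.5×0.75)×0.375 = 0.75 in²; tension to near edge: (1.1875 − 0.5×0.75)×0.375 = 0.30469 in². R_n = min(0.6×65×0.75, 0.6×50×1.1719) + 1.0×65×0.30469 = min(29.25, 35.157) + 19.805 = 49.055 kips. φR_n = 0.75 × 49.055 = 36.8 kips.
Governing: min(62.6, 41.8, 92.8, 36.8) = 36.8 kips → block shear.

36.8 kips (block shear governs)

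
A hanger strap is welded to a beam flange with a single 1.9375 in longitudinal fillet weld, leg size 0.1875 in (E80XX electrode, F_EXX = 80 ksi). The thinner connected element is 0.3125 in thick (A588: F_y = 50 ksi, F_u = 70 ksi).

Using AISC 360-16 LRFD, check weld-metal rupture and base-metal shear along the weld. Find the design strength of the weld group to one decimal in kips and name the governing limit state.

Weld metal: throat = 0.707×0.1875 = 0.13256 in, L = 1.9375 in. φR_n = 0.75 × 0.6 × 80 × 0.13256 × 1.9375 = 9.2 kips.
Base metal shear (0.3125 in plate): yield φR_n = 1.0×0.6×50×0.3125×1.9375 = 18.2 kips; rupture φR_n = 0.75×0.6×70×0.3125×1.9375 = 19.1 kips; take 18.2 kips (yield).
Governing: min(9.2, 18.2) = 9.2 kips → weld metal.

9.2 kips (weld metal governs)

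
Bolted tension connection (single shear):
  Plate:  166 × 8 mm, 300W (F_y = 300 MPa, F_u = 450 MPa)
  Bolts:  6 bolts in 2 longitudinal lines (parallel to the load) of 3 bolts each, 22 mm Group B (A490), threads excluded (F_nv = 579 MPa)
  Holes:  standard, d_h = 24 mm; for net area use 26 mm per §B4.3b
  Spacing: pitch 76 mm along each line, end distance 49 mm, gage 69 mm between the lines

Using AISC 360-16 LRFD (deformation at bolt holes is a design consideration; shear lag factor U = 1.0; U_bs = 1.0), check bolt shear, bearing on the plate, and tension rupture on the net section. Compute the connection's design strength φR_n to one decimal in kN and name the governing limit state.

Bolt shear: A_b = π(22)²/4 = 380.13 mm². φR_n = 0.75 × 579 × 380.13 × 6 × 1 = 990.4 kN.
Bearing (8 mm plate, F_u = 450 MPa): end bolts L_c = 49 − 24/2 = 37, R_n = min(1.2×37×8×450, 2.4×22×8×450) = 159.84 kN/bolt; interior L_c = 76 − 24 = 52, R_n = 190.08 kN/bolt. φR_n = 0.75 × (2×159.84 + 4×190.08) = 810.0 kN.
Tension rupture (net): A_n = (166 − 2×26)×8 = 912 mm² (U = 1.0, A_e = A_n). φR_n = 0.75 × 450 × 912 = 307.8 kN.
Governing: min(990.4, 810.0, 307.8) = 307.8 kN → net-section rupture.

307.8 kN (net-section rupture governs)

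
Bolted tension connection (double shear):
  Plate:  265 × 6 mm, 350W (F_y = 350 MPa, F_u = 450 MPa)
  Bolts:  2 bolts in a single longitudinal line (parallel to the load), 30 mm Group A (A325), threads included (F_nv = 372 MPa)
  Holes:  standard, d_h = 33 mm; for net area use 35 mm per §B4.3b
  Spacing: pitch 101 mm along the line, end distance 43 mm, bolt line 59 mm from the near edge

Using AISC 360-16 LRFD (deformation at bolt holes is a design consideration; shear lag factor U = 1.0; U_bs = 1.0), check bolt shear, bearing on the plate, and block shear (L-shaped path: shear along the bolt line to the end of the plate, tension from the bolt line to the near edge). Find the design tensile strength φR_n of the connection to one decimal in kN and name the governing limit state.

Bolt shear: A_b = π(30)²/4 = 706.86 mm². φR_n = 0.75 × 372 × 706.86 × 2 × 2 = 788.9 kN.
Bearing (6 mm plate, F_u = 450 MPa): end bolts L_c = 43 − 33/2 = 26.5, R_n = min(1.2×26.5×6×450, 2.4×30×6×450) = 85.86 kN/bolt; interior L_c = 101 − 33 = 68, R_n = 194.4 kN/bolt. φR_n = 0.75 × (1×85.86 + 1×194.4) = 210.2 kN.
Block shear: shear path 1×[43+1×101] = 1×144 mm, A_gv = 864, A_nv = 1×(144 − 1.5×35)×6 = 549 mm²; tension to near edge: (59 − 0.5×35)×6 = 249 mm². R_n = min(0.6×450×549, 0.6×350×864) + 1.0×450×249 = min(148.23, 181.44) + 112.05 = 260.28 kN. φR_n = 0.75 × 260.28 = 195.2 kN.
Governing: min(788.9, 210.2, 195.2) = 195.2 kN → block shear.

195.2 kN (block shear governs)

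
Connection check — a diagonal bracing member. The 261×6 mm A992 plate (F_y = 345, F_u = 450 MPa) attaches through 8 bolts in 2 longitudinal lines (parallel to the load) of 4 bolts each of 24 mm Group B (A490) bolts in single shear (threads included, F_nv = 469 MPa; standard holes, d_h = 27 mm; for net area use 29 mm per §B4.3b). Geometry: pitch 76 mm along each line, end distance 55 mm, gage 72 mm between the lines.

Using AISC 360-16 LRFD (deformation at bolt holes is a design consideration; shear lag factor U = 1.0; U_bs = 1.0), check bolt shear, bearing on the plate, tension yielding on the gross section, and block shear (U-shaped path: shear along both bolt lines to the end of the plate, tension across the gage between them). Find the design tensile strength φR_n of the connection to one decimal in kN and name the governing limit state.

486.2 kN (gross-section yield governs)

Bolt shear: A_b = π(24)²/4 = 452.39 mm². φR_n = 0.75 × 469 × 452.39 × 8 × 1 = 1273.0 kN.
Bearing (6 mm plate, F_u = 450 MPa): end bolts L_c = 55 − 27/2 = 41.5, R_n = min(1.2×41.5×6×450, 2.4×24×6×450) = 134.46 kN/bolt; interior L_c = 76 − 27 = 49, R_n = 155.52 kN/bolt. φR_n = 0.75 × (2×134.46 + 6×155.52) = 901.5 kN.
Tension yield (gross): A_g = 261×6 = 1566 mm². φR_n = 0.90 × 345 × 1566 = 486.2 kN.
Block shear: shear path 2×[55+3×76] = 2×283 mm, A_gv = 3396, A_nv = 2×(283 − 3.5×29)×6 = 2178 mm²; tension across gage: (72 − 1×29)×6 = 258 mm². R_n = min(0.6×450×2178, 0.6×345×3396) + 1.0×450×258 = min(588.06, 702.97) + 116.1 = 704.16 kN. φR_n = 0.75 × 704.16 = 528.1 kN.
Governing: min(1273.0, 901.5, 486.2, 528.1) = 486.2 kN → gross-section yield.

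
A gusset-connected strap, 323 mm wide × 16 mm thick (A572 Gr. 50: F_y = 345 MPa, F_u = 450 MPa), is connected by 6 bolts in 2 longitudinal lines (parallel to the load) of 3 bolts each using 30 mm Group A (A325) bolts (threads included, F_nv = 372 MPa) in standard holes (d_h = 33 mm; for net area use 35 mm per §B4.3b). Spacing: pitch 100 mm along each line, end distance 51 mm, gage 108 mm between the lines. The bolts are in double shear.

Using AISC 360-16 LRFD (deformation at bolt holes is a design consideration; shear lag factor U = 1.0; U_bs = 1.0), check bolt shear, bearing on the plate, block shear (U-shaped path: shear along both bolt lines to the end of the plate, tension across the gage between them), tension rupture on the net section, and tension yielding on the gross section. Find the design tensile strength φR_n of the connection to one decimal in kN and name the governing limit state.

Bolt shear: A_b = π(30)²/4 = 706.86 mm². φR_n = 0.75 × 372 × 706.86 × 6 × 2 = 2366.6 kN.
Bearing (16 mm plate, F_u = 450 MPa): end bolts L_c = 51 − 33/2 = 34.5, R_n = min(1.2×34.5×16×450, 2.4×30×16×450) = 298.08 kN/bolt; interior L_c = 100 − 33 = 67, R_n = 518.4 kN/bolt. φR_n = 0.75 × (2×298.08 + 4×518.4) = 2002.3 kN.
Block shear: shear path 2×[51+2×100] = 2×251 mm, A_gv = 8032, A_nv = 2×(251 − 2.5×35)×16 = 5232 mm²; tension across gage: (108 − 1×35)×16 = 1168 mm². R_n = min(0.6×450×5232, 0.6×345×8032) + 1.0×450×1168 = min(1412.6, 1662.6) + 525.6 = 1938.2 kN. φR_n = 0.75 × 1938.2 = 1453.7 kN.
Tension rupture (net): A_n = (323 − 2×35)×16 = 4048 mm² (U = 1.0, A_e = A_n). φR_n = 0.75 × 450 × 4048 = 1366.2 kN.
Tension yield (gross): A_g = 323×16 = 5168 mm². φR_n = 0.90 × 345 × 5168 = 1604.7 kN.
Governing: min(2366.6, 2002.3, 1453.7, 1366.2, 1604.7) = 1366.2 kN → net-section rupture.

1366.2 kN (net-section rupture governs)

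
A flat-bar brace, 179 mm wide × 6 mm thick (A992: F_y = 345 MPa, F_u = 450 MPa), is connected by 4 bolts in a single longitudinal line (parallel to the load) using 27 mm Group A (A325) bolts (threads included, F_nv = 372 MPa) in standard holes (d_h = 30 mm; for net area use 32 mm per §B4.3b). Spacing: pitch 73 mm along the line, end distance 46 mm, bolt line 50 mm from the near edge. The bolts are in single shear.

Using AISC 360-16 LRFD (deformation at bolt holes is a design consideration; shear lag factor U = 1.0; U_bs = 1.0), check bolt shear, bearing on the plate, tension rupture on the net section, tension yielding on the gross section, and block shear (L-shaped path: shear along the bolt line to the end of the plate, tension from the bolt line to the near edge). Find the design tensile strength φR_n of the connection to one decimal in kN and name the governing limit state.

254.7 kN (block shear governs)

Bolt shear: A_b = π(27)²/4 = 572.56 mm². φR_n = 0.75 × 372 × 572.56 × 4 × 1 = 639.0 kN.
Bearing (6 mm plate, F_u = 450 MPa): end bolts L_c = 46 − 30/2 = 31, R_n = min(1.2×31×6×450, 2.4×27×6×450) = 100.44 kN/bolt; interior L_c = 73 − 30 = 43, R_n = 139.32 kN/bolt. φR_n = 0.75 × (1×100.44 + 3×139.32) = 388.8 kN.
Tension rupture (net): A_n = (179 − 1×32)×6 = 882 mm² (U = 1.0, A_e = A_n). φR_n = 0.75 × 450 × 882 = 297.7 kN.
Tension yield (gross): A_g = 179×6 = 1074 mm². φR_n = 0.90 × 345 × 1074 = 333.5 kN.
Block shear: shear path 1×[46+3×73] = 1×265 mm, A_gv = 1590, A_nv = 1×(265 − 3.5×32)×6 = 918 mm²; tension to near edge: (50 − 0.5×32)×6 = 204 mm². R_n = min(0.6×450×918, 0.6×345×1590) + 1.0×450×204 = min(247.86, 329.13) + 91.8 = 339.66 kN. φR_n = 0.75 × 339.66 = 254.7 kN.
Governing: min(639.0, 388.8, 297.7, 333.5, 254.7) = 254.7 kN → block shear.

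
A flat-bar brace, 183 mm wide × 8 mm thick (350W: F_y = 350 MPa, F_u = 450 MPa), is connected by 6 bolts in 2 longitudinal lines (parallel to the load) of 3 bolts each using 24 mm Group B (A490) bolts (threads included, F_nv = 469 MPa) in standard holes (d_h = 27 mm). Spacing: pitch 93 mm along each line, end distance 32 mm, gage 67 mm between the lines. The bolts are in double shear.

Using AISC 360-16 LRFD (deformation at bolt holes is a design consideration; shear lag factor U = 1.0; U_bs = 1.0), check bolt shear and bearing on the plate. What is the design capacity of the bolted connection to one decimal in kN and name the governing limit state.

Bolt shear: A_b = π(24)²/4 = 452.39 mm². φR_n = 0.75 × 469 × 452.39 × 6 × 2 = 1909.5 kN.
Bearing (8 mm plate, F_u = 450 MPa): end bolts L_c = 32 − 27/2 = 18.5, R_n = min(1.2×18.5×8×450, 2.4×24×8×450) = 79.92 kN/bolt; interior L_c = 93 − 27 = 66, R_n = 207.36 kN/bolt. φR_n = 0.75 × (2×79.92 + 4×207.36) = 742.0 kN.
Governing: min(1909.5, 742.0) = 742.0 kN → bearing.

742.0 kN (bearing governs)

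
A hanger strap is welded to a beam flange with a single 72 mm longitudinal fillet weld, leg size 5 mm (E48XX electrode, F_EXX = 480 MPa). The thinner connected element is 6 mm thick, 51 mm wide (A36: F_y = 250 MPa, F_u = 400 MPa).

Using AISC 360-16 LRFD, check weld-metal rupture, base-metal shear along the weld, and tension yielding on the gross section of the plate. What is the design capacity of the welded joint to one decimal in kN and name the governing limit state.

55.0 kN (weld metal governs)

Weld metal: throat = 0.707×5 = 3.535 mm, L = 72 mm. φR_n = 0.75 × 0.6 × 480 × 3.535 × 72 = 55.0 kN.
Base metal shear (6 mm plate): yield φR_n = 1.0×0.6×250×6×72 = 64.8 kN; rupture φR_n = 0.75×0.6×400×6×72 = 77.8 kN; take 64.8 kN (yield).
Tension yield (gross): A_g = 51×6 = 306 mm². φR_n = 0.90 × 250 × 306 = 68.9 kN.
Governing: min(55.0, 64.8, 68.9) = 55.0 kN → weld metal.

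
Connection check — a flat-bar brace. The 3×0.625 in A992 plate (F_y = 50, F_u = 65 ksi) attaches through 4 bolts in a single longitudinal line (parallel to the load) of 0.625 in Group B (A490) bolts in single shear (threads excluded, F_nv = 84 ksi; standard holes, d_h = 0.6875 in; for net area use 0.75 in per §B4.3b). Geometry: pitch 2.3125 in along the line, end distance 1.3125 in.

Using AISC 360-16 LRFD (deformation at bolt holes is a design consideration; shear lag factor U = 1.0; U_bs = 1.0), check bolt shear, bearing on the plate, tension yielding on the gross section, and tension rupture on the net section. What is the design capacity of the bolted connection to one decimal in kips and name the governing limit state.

68.6 kips (net-section rupture governs)

Bolt shear: A_b = π(0.625)²/4 = 0.3068 in². φR_n = 0.75 × 84 × 0.3068 × 4 × 1 = 77.3 kips.
Bearing (0.625 in plate, F_u = 65 ksi): end bolts L_c = 1.3125 − 0.6875/2 = 0.96875, R_n = min(1.2×0.96875×0.625×65, 2.4×0.625×0.625×65) = 47.227 kips/bolt; interior L_c = 2.3125 − 0.6875 = 1.625, R_n = 60.938 kips/bolt. φR_n = 0.75 × (1×47.227 + 3×60.938) = 172.5 kips.
Tension yield (gross): A_g = 3×0.625 = 1.875 in². φR_n = 0.90 × 50 × 1.875 = 84.4 kips.
Tension rupture (net): A_n = (3 − 1×0.75)×0.625 = 1.4063 in² (U = 1.0, A_e = A_n). φR_n = 0.75 × 65 × 1.4063 = 68.6 kips.
Governing: min(77.3, 172.5, 84.4, 68.6) = 68.6 kips → net-section rupture.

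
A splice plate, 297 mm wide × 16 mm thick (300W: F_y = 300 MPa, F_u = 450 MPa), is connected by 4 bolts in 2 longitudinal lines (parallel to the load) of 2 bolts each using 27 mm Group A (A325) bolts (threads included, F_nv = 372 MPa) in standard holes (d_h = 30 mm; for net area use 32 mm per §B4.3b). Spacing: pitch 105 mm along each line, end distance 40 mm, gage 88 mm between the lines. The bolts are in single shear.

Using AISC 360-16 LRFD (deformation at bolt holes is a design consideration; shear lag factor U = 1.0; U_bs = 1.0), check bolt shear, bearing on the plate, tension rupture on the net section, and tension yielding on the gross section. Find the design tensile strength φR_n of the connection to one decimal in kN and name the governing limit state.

639.0 kN (bolt shear governs)

Bolt shear: A_b = π(27)²/4 = 572.56 mm². φR_n = 0.75 × 372 × 572.56 × 4 × 1 = 639.0 kN.
Bearing (16 mm plate, F_u = 450 MPa): end bolts L_c = 40 − 30/2 = 25, R_n = min(1.2×25×16×450, 2.4×27×16×450) = 216 kN/bolt; interior L_c = 105 − 30 = 75, R_n = 466.56 kN/bolt. φR_n = 0.75 × (2×216 + 2×466.56) = 1023.8 kN.
Tension rupture (net): A_n = (297 − 2×32)×16 = 3728 mm² (U = 1.0, A_e = A_n). φR_n = 0.75 × 450 × 3728 = 1258.2 kN.
Tension yield (gross): A_g = 297×16 = 4752 mm². φR_n = 0.90 × 300 × 4752 = 1283.0 kN.
Governing: min(639.0, 1023.8, 1258.2, 1283.0) = 639.0 kN → bolt shear.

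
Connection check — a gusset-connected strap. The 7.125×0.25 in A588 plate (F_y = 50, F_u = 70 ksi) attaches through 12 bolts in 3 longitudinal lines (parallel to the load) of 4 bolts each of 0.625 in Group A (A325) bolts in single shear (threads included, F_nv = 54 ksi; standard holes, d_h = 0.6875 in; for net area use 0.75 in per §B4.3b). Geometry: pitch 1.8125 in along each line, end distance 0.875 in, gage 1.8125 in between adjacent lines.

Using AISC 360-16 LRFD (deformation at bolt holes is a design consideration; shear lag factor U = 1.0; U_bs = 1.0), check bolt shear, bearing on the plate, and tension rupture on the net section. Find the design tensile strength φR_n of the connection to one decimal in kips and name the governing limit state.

Bolt shear: A_b = π(0.625)²/4 = 0.3068 in². φR_n = 0.75 × 54 × 0.3068 × 12 × 1 = 149.1 kips.
Bearing (0.25 in plate, F_u = 70 ksi): end bolts L_c = 0.875 − 0.6875/2 = 0.53125, R_n = min(1.2×0.53125×0.25×70, 2.4×0.625×0.25×70) = 11.156 kips/bolt; interior L_c = 1.8125 − 0.6875 = 1.125, R_n = 23.625 kips/bolt. φR_n = 0.75 × (3×11.156 + 9×23.625) = 184.6 kips.
Tension rupture (net): A_n = (7.125 − 3×0.75)×0.25 = 1.2188 in² (U = 1.0, A_e = A_n). φR_n = 0.75 × 70 × 1.2188 = 64.0 kips.
Governing: min(149.1, 184.6, 64.0) = 64.0 kips → net-section rupture.

64.0 kips (net-section rupture governs)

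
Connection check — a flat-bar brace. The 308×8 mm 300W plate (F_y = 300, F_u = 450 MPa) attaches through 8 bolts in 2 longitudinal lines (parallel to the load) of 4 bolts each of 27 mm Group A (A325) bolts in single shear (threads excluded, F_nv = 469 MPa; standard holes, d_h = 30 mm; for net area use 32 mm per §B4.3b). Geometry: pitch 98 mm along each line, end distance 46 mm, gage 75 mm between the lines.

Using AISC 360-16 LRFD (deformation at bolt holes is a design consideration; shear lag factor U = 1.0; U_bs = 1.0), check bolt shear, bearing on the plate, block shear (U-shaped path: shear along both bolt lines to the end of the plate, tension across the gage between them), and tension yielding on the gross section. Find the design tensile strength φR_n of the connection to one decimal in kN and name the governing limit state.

665.3 kN (gross-section yield governs)

Bolt shear: A_b = π(27)²/4 = 572.56 mm². φR_n = 0.75 × 469 × 572.56 × 8 × 1 = 1611.2 kN.
Bearing (8 mm plate, F_u = 450 MPa): end bolts L_c = 46 − 30/2 = 31, R_n = min(1.2×31×8×450, 2.4×27×8×450) = 133.92 kN/bolt; interior L_c = 98 − 30 = 68, R_n = 233.28 kN/bolt. φR_n = 0.75 × (2×133.92 + 6×233.28) = 1250.6 kN.
Block shear: shear path 2×[46+3×98] = 2×340 mm, A_gv = 5440, A_nv = 2×(340 − 3.5×32)×8 = 3648 mm²; tension across gage: (75 − 1×32)×8 = 344 mm². R_n = min(0.6×450×3648, 0.6×300×5440) + 1.0×450×344 = min(984.96, 979.2) + 154.8 = 1134 kN. φR_n = 0.75 × 1134 = 850.5 kN.
Tension yield (gross): A_g = 308×8 = 2464 mm². φR_n = 0.90 × 300 × 2464 = 665.3 kN.
Governing: min(1611.2, 1250.6, 850.5, 665.3) = 665.3 kN → gross-section yield.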